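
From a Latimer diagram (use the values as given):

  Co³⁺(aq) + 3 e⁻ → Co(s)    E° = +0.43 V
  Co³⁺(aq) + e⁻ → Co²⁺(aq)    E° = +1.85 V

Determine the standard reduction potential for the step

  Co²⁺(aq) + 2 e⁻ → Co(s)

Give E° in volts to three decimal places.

-0.280 V

Sequential free energies add, so n₃E°₃ = n₁E°₁ + n₂E°₂.
With n₃ = 3, and the known step contributing 1×(+1.85) V, the unknown satisfies 2·E° = 3×(+0.43) − 1×(+1.85) = -0.560.
E° = -0.560 / 2 = -0.280 V.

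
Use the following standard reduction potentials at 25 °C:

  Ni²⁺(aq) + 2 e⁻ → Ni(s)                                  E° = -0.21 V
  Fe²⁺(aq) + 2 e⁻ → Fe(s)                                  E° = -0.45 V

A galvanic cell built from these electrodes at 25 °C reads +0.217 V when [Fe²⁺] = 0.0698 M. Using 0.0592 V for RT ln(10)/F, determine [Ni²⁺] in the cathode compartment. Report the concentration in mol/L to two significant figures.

Ni²⁺/Ni is the cathode, Fe²⁺/Fe the anode: E°cell = +0.24 V, n = 2.
Overall reaction: Ni²⁺(aq) + Fe(s) → Ni(s) + Fe²⁺(aq); Q = [Fe²⁺]^1/[Ni²⁺]^1.
From E = E° − (0.0592/n) log Q: log Q = (E° − E)·n/0.0592 = (+0.24 − (+0.217))·2/0.0592 = 0.7770.
So 1·log[Ni²⁺] = 1·log(0.0698) − log Q = -1.1561 − (0.7770) = -1.9331; [Ni²⁺] = 10^(-1.9331) ≈ 0.012 M.

0.012 M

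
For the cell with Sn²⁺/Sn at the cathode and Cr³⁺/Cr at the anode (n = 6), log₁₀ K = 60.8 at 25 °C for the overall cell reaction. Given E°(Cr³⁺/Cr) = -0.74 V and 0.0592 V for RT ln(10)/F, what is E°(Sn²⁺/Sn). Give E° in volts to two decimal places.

-0.14 V

E°cell = (0.0592/n)·log K = (0.0592/6)(60.8) = +0.600 V.
Since Sn²⁺/Sn is the cathode and Cr³⁺/Cr the anode, E°cell = E°(Sn²⁺/Sn) − E°(Cr³⁺/Cr).
So E°(Sn²⁺/Sn) = E°cell + E°(Cr³⁺/Cr) = +0.600 + (-0.74) = -0.14 V.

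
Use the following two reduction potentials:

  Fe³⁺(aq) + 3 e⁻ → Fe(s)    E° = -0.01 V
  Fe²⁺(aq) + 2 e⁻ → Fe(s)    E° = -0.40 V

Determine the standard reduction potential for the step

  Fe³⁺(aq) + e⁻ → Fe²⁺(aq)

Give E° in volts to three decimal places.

+0.770 V

Sequential free energies add, so n₃E°₃ = n₁E°₁ + n₂E°₂.
With n₃ = 3, and the known step contributing 2×(-0.40) V, the unknown satisfies 1·E° = 3×(-0.01) − 2×(-0.40) = +0.770.
E° = +0.770 / 1 = +0.770 V.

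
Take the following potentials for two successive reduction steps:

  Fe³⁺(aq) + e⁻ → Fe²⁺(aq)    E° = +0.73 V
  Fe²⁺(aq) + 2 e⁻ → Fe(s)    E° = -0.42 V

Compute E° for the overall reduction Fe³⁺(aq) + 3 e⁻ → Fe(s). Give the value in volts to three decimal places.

Standard free energies of sequential steps add: ΔG°₃ = ΔG°₁ + ΔG°₂, so n₃E°₃ = n₁E°₁ + n₂E°₂.
E°₃ = (1×+0.73 + 2×-0.42) / 3 = (-0.110) / 3 = -0.037 V.
Simply averaging or adding the two E° values would be wrong; the electron-weighted sum is required.

-0.037 V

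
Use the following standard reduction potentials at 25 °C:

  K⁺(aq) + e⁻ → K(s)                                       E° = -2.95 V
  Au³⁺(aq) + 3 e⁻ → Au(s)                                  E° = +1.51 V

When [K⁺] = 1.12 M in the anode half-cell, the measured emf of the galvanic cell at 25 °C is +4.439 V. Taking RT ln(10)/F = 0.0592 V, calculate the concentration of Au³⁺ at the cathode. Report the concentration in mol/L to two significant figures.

Au³⁺/Au is the cathode, K⁺/K the anode: E°cell = +4.46 V, n = 3.
Overall reaction: Au³⁺(aq) + 3 K(s) → Au(s) + 3 K⁺(aq); Q = [K⁺]^3/[Au³⁺]^1.
From E = E° − (0.0592/n) log Q: log Q = (E° − E)·n/0.0592 = (+4.46 − (+4.439))·3/0.0592 = 1.0642.
So 1·log[Au³⁺] = 3·log(1.12) − log Q = 0.1477 − (1.0642) = -0.9165; [Au³⁺] = 10^(-0.9165) ≈ 0.12 M.

0.12 M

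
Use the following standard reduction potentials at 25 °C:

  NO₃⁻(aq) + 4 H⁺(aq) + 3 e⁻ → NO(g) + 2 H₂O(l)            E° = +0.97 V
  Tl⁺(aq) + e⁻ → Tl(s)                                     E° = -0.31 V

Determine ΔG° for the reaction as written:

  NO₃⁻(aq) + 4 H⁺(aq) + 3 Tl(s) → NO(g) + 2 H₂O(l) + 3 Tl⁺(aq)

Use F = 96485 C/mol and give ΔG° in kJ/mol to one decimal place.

As written, NO₃⁻/NO is reduced (cathode) and Tl⁺/Tl is oxidised (anode), so E°cell = (+0.97) − (-0.31) = +1.28 V.
Balancing electrons gives n = 3.
ΔG° = −nFE° = −(3)(96485)(+1.28) = -370,502 J = -370.5 kJ/mol.

-370.5 kJ/mol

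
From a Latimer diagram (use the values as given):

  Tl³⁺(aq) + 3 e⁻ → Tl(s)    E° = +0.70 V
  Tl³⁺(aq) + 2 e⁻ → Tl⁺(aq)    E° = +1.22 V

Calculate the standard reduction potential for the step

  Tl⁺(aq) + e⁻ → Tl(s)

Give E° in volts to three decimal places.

-0.340 V

Sequential free energies add, so n₃E°₃ = n₁E°₁ + n₂E°₂.
With n₃ = 3, and the known step contributing 2×(+1.22) V, the unknown satisfies 1·E° = 3×(+0.70) − 2×(+1.22) = -0.340.
E° = -0.340 / 1 = -0.340 V.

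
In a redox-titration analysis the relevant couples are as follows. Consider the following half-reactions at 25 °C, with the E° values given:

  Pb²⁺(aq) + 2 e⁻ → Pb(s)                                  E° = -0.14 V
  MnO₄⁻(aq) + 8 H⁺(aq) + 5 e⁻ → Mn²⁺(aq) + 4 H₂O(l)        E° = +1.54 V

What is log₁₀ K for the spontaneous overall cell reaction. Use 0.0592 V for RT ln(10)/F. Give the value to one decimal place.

Cathode: MnO₄⁻/Mn²⁺; anode: Pb²⁺/Pb. E°cell = +1.68 V, n = 10.
log K = nE°cell / 0.0592 = (10)(+1.68) / 0.0592 = 283.8.

283.8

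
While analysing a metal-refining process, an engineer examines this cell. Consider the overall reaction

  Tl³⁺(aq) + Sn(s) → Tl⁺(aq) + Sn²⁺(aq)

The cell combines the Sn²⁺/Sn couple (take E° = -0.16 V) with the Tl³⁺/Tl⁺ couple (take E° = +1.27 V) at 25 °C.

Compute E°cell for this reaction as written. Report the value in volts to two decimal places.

The Tl³⁺/Tl⁺ couple has the higher reduction potential, so it is the cathode; Sn²⁺/Sn is oxidised at the anode.
E°cell = E°(cathode) − E°(anode) = (+1.27) − (-0.16) = +1.43 V.

+1.43 V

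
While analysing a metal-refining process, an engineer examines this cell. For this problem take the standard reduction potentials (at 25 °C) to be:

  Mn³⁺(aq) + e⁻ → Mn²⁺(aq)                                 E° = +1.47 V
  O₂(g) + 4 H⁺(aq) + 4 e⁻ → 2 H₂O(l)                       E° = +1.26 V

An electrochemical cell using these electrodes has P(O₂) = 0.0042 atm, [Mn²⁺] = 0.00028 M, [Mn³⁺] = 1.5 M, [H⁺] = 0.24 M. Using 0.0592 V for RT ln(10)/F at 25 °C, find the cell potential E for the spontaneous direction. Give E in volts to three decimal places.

+0.503 V

Mn³⁺/Mn²⁺ is the cathode (higher E°), O₂/H₂O the anode: E°cell = +1.47 − (+1.26) = +0.21 V, n = 4.
Overall: 4 Mn³⁺(aq) + 2 H₂O(l) → 4 Mn²⁺(aq) + O₂(g) + 4 H⁺(aq)
Q = [Mn²⁺]^4·P(O₂)·[H⁺]^4 / ([Mn³⁺]^4); log Q = -19.772.
E = E° − (0.0592/n) log Q = +0.21 − (0.0592/4)(-19.772) = +0.503 V.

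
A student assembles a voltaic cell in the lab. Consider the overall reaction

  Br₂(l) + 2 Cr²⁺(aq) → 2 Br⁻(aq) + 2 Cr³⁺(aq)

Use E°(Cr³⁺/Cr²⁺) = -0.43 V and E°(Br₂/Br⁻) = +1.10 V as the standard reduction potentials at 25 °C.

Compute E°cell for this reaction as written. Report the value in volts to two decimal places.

The Br₂/Br⁻ couple has the higher reduction potential, so it is the cathode; Cr³⁺/Cr²⁺ is oxidised at the anode.
E°cell = E°(cathode) − E°(anode) = (+1.10) − (-0.43) = +1.53 V.

+1.53 V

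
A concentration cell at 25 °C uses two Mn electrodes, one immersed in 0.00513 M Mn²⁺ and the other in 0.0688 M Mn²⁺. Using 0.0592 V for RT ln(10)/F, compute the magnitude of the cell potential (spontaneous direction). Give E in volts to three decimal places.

For a concentration cell E°cell = 0. The 0.0688 M side is the cathode (reduction is favoured where [Mn²⁺] is higher).
With n = 2, E = −(0.0592/2) log([Mn²⁺]ₐₙ/[Mn²⁺]꜀ₐₜ) = −(0.0592/2) log(0.00513/0.0688) = −(0.0592/2)(-1.127) = +0.033 V.

+0.033 V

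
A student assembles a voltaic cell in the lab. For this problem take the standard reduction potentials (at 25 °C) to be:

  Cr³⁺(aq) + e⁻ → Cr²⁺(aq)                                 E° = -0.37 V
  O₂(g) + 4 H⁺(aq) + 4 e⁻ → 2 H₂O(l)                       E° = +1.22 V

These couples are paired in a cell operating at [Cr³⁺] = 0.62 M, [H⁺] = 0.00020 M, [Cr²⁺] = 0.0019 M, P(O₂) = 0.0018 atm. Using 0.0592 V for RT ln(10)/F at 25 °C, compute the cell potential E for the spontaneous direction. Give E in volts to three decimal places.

+1.182 V

O₂/H₂O is the cathode (higher E°), Cr³⁺/Cr²⁺ the anode: E°cell = +1.22 − (-0.37) = +1.59 V, n = 4.
Overall: O₂(g) + 4 H⁺(aq) + 4 Cr²⁺(aq) → 2 H₂O(l) + 4 Cr³⁺(aq)
Q = [Cr³⁺]^4 / (P(O₂)·[H⁺]^4·[Cr²⁺]^4); log Q = 27.595.
E = E° − (0.0592/n) log Q = +1.59 − (0.0592/4)(27.595) = +1.182 V.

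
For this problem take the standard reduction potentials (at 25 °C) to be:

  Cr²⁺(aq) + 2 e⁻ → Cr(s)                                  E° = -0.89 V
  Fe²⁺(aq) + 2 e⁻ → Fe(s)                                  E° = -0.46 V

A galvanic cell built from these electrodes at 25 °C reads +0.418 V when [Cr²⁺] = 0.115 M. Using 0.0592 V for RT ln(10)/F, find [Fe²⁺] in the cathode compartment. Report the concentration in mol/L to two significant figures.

Fe²⁺/Fe is the cathode, Cr²⁺/Cr the anode: E°cell = +0.43 V, n = 2.
Overall reaction: Fe²⁺(aq) + Cr(s) → Fe(s) + Cr²⁺(aq); Q = [Cr²⁺]^1/[Fe²⁺]^1.
From E = E° − (0.0592/n) log Q: log Q = (E° − E)·n/0.0592 = (+0.43 − (+0.418))·2/0.0592 = 0.4054.
So 1·log[Fe²⁺] = 1·log(0.115) − log Q = -0.9393 − (0.4054) = -1.3447; [Fe²⁺] = 10^(-1.3447) ≈ 0.045 M.

0.045 M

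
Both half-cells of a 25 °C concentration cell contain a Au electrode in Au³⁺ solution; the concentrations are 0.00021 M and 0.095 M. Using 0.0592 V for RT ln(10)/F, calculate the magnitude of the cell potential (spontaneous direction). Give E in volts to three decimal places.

+0.052 V

For a concentration cell E°cell = 0. The 0.095 M side is the cathode (reduction is favoured where [Au³⁺] is higher).
With n = 3, E = −(0.0592/3) log([Au³⁺]ₐₙ/[Au³⁺]꜀ₐₜ) = −(0.0592/3) log(0.00021/0.095) = −(0.0592/3)(-2.656) = +0.052 V.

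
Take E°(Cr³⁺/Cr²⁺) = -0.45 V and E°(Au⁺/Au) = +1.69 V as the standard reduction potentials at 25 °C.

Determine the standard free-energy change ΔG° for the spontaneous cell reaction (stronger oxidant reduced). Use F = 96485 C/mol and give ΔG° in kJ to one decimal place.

-206.5 kJ

Au⁺/Au (E° = +1.69 V) is the cathode; Cr³⁺/Cr²⁺ (E° = -0.45 V) is the anode, so E°cell = +2.14 V.
Balancing electrons gives n = 1 (lcm of 1 and 1).
ΔG° = −nFE° = −(1)(96485)(+2.14) = -206,478 J = -206.5 kJ.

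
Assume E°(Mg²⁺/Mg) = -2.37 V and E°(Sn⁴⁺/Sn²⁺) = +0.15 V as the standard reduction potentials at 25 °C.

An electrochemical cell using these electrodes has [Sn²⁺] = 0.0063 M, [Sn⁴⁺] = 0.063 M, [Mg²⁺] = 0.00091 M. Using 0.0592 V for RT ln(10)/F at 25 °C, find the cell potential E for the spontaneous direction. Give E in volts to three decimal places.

+2.640 V

Sn⁴⁺/Sn²⁺ is the cathode (higher E°), Mg²⁺/Mg the anode: E°cell = +0.15 − (-2.37) = +2.52 V, n = 2.
Overall: Sn⁴⁺(aq) + Mg(s) → Sn²⁺(aq) + Mg²⁺(aq)
Q = [Sn²⁺]·[Mg²⁺] / ([Sn⁴⁺]); log Q = -4.041.
E = E° − (0.0592/n) log Q = +2.52 − (0.0592/2)(-4.041) = +2.640 V.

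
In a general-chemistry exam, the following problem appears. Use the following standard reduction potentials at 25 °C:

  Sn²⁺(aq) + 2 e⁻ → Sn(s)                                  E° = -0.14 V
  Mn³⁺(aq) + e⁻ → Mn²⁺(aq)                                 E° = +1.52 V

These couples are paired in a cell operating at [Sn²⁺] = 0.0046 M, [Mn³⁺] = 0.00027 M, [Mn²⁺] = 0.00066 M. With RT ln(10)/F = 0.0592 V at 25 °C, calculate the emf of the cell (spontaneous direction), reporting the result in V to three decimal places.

Mn³⁺/Mn²⁺ is the cathode (higher E°), Sn²⁺/Sn the anode: E°cell = +1.52 − (-0.14) = +1.66 V, n = 2.
Overall: 2 Mn³⁺(aq) + Sn(s) → 2 Mn²⁺(aq) + Sn²⁺(aq)
Q = [Mn²⁺]^2·[Sn²⁺] / ([Mn³⁺]^2); log Q = -1.561.
E = E° − (0.0592/n) log Q = +1.66 − (0.0592/2)(-1.561) = +1.706 V.

+1.706 V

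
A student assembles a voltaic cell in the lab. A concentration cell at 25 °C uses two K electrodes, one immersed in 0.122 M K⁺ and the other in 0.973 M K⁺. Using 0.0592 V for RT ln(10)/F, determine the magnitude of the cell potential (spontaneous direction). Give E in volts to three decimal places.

+0.053 V

For a concentration cell E°cell = 0. The 0.973 M side is the cathode (reduction is favoured where [K⁺] is higher).
With n = 1, E = −(0.0592/1) log([K⁺]ₐₙ/[K⁺]꜀ₐₜ) = −(0.0592/1) log(0.122/0.973) = −(0.0592/1)(-0.902) = +0.053 V.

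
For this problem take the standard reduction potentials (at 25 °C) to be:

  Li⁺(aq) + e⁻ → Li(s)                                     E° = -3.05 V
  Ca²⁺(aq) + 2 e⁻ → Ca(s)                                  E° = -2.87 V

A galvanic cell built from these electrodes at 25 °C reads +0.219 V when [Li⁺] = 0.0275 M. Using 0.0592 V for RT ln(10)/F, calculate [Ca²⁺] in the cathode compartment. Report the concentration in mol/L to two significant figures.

Ca²⁺/Ca is the cathode, Li⁺/Li the anode: E°cell = +0.18 V, n = 2.
Overall reaction: Ca²⁺(aq) + 2 Li(s) → Ca(s) + 2 Li⁺(aq); Q = [Li⁺]^2/[Ca²⁺]^1.
From E = E° − (0.0592/n) log Q: log Q = (E° − E)·n/0.0592 = (+0.18 − (+0.219))·2/0.0592 = -1.3176.
So 1·log[Ca²⁺] = 2·log(0.0275) − log Q = -3.1213 − (-1.3176) = -1.8037; [Ca²⁺] = 10^(-1.8037) ≈ 0.016 M.

0.016 M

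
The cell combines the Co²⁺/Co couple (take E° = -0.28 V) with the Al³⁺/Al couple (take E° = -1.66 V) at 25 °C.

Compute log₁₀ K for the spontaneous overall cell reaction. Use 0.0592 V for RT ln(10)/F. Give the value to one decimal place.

Cathode: Co²⁺/Co; anode: Al³⁺/Al. E°cell = +1.38 V, n = 6.
log K = nE°cell / 0.0592 = (6)(+1.38) / 0.0592 = 139.9.

139.9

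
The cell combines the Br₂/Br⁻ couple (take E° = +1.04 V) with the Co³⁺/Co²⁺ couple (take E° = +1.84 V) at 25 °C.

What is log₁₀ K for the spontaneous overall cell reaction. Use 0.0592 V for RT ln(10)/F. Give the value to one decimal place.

27.0

Cathode: Co³⁺/Co²⁺; anode: Br₂/Br⁻. E°cell = +0.80 V, n = 2.
log K = nE°cell / 0.0592 = (2)(+0.80) / 0.0592 = 27.0.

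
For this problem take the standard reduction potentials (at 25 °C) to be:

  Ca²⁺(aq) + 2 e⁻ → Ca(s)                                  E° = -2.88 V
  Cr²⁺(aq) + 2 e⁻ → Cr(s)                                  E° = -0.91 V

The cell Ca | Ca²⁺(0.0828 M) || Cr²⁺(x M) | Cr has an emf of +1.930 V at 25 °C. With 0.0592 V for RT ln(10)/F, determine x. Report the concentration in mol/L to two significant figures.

0.0037 M

Cr²⁺/Cr is the cathode, Ca²⁺/Ca the anode: E°cell = +1.97 V, n = 2.
Overall reaction: Cr²⁺(aq) + Ca(s) → Cr(s) + Ca²⁺(aq); Q = [Ca²⁺]^1/[Cr²⁺]^1.
From E = E° − (0.0592/n) log Q: log Q = (E° − E)·n/0.0592 = (+1.97 − (+1.930))·2/0.0592 = 1.3514.
So 1·log[Cr²⁺] = 1·log(0.0828) − log Q = -1.0820 − (1.3514) = -2.4334; [Cr²⁺] = 10^(-2.4334) ≈ 0.0037 M.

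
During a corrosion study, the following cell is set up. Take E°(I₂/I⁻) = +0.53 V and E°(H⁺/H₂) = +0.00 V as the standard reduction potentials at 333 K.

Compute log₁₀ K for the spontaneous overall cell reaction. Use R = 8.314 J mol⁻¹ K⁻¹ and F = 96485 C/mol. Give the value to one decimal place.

Cathode: I₂/I⁻; anode: H⁺/H₂. E°cell = (+0.53) − (+0.00) = +0.53 V, with n = 2.
ΔG° = −nFE° = −RT ln K, so ln K = nFE°/(RT) = (2)(96485)(+0.53) / ((8.314)(333)) = 36.941.
log₁₀ K = 36.941 / ln 10 = 16.0.

16.0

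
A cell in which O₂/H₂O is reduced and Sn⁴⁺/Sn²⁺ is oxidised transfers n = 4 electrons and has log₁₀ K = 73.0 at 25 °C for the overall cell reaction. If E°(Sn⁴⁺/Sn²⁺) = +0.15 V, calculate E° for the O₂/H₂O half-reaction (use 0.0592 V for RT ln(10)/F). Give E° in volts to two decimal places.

E°cell = (0.0592/n)·log K = (0.0592/4)(73.0) = +1.080 V.
Since O₂/H₂O is the cathode and Sn⁴⁺/Sn²⁺ the anode, E°cell = E°(O₂/H₂O) − E°(Sn⁴⁺/Sn²⁺).
So E°(O₂/H₂O) = E°cell + E°(Sn⁴⁺/Sn²⁺) = +1.080 + (+0.15) = +1.23 V.

+1.23 V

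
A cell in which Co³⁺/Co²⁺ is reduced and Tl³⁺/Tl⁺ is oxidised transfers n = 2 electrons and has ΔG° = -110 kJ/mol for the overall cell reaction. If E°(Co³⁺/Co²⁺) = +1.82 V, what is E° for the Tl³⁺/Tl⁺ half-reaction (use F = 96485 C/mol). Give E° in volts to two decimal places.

E°cell = −ΔG°/(nF) = −(-110×10³)/((2)(96485)) = +0.570 V.
Since Co³⁺/Co²⁺ is the cathode and Tl³⁺/Tl⁺ the anode, E°cell = E°(Co³⁺/Co²⁺) − E°(Tl³⁺/Tl⁺).
So E°(Tl³⁺/Tl⁺) = E°(Co³⁺/Co²⁺) − E°cell = (+1.82) − (+0.570) = +1.25 V.

+1.25 V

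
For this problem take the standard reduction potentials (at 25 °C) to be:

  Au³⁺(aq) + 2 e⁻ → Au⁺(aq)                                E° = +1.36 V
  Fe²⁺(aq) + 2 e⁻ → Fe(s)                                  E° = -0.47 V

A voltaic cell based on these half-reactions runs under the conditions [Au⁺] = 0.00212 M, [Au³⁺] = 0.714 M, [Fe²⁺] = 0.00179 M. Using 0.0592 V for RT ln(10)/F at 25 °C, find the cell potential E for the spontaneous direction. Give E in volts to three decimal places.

Au³⁺/Au⁺ is the cathode (higher E°), Fe²⁺/Fe the anode: E°cell = +1.36 − (-0.47) = +1.83 V, n = 2.
Overall: Au³⁺(aq) + Fe(s) → Au⁺(aq) + Fe²⁺(aq)
Q = [Au⁺]·[Fe²⁺] / ([Au³⁺]); log Q = -5.275.
E = E° − (0.0592/n) log Q = +1.83 − (0.0592/2)(-5.275) = +1.986 V.

+1.986 V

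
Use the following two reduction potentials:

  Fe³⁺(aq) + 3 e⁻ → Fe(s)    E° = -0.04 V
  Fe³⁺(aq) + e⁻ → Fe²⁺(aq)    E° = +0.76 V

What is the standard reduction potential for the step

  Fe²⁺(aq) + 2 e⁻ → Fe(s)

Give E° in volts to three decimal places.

-0.440 V

Sequential free energies add, so n₃E°₃ = n₁E°₁ + n₂E°₂.
With n₃ = 3, and the known step contributing 1×(+0.76) V, the unknown satisfies 2·E° = 3×(-0.04) − 1×(+0.76) = -0.880.
E° = -0.880 / 2 = -0.440 V.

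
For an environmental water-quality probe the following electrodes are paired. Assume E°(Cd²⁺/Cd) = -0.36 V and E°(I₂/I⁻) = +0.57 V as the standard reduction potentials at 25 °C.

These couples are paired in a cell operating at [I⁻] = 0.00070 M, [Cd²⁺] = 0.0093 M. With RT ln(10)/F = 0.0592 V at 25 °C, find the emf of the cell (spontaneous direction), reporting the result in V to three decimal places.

I₂/I⁻ is the cathode (higher E°), Cd²⁺/Cd the anode: E°cell = +0.57 − (-0.36) = +0.93 V, n = 2.
Overall: I₂(s) + Cd(s) → 2 I⁻(aq) + Cd²⁺(aq)
Q = [I⁻]^2·[Cd²⁺]; log Q = -8.341.
E = E° − (0.0592/n) log Q = +0.93 − (0.0592/2)(-8.341) = +1.177 V.

+1.177 V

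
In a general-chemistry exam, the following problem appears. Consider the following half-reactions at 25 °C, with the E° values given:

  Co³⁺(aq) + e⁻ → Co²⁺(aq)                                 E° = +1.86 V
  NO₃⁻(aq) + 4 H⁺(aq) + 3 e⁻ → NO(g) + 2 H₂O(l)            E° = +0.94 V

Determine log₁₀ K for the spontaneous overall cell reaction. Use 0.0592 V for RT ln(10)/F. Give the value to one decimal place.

46.6

Cathode: Co³⁺/Co²⁺; anode: NO₃⁻/NO. E°cell = +0.92 V, n = 3.
log K = nE°cell / 0.0592 = (3)(+0.92) / 0.0592 = 46.6.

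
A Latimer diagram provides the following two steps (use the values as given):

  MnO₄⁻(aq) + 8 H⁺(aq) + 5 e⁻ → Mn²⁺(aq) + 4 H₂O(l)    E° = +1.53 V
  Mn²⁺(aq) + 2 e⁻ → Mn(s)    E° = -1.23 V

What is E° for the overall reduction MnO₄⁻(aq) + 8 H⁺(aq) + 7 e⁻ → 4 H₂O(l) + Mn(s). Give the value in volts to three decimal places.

+0.741 V

Standard free energies of sequential steps add: ΔG°₃ = ΔG°₁ + ΔG°₂, so n₃E°₃ = n₁E°₁ + n₂E°₂.
E°₃ = (5×+1.53 + 2×-1.23) / 7 = (+5.190) / 7 = +0.741 V.
Simply averaging or adding the two E° values would be wrong; the electron-weighted sum is required.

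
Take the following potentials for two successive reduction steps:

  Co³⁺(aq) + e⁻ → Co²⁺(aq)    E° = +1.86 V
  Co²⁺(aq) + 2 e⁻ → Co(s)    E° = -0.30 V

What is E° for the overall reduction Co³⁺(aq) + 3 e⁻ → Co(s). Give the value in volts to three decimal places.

+0.420 V

Since ΔG° = −nFE° is additive over sequential reductions, n₃E°₃ = n₁E°₁ + n₂E°₂.
E°₃ = (1×+1.86 + 2×-0.30) / 3 = (+1.260) / 3 = +0.420 V.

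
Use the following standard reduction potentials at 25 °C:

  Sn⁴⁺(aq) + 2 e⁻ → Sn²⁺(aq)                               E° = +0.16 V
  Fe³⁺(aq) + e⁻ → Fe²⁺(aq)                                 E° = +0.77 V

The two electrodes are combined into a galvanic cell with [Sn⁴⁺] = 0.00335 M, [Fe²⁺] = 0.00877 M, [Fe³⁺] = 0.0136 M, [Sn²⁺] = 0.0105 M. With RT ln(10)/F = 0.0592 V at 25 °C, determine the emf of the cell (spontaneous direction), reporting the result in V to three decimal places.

Fe³⁺/Fe²⁺ is the cathode (higher E°), Sn⁴⁺/Sn²⁺ the anode: E°cell = +0.77 − (+0.16) = +0.61 V, n = 2.
Overall: 2 Fe³⁺(aq) + Sn²⁺(aq) → 2 Fe²⁺(aq) + Sn⁴⁺(aq)
Q = [Fe²⁺]^2·[Sn⁴⁺] / ([Fe³⁺]^2·[Sn²⁺]); log Q = -0.877.
E = E° − (0.0592/n) log Q = +0.61 − (0.0592/2)(-0.877) = +0.636 V.

+0.636 V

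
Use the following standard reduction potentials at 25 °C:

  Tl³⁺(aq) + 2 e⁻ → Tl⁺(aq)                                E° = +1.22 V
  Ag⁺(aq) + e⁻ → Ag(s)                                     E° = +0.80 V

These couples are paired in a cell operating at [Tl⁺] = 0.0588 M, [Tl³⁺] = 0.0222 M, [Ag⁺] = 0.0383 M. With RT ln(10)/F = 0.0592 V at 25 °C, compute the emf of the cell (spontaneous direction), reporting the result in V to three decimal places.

Tl³⁺/Tl⁺ is the cathode (higher E°), Ag⁺/Ag the anode: E°cell = +1.22 − (+0.80) = +0.42 V, n = 2.
Overall: Tl³⁺(aq) + 2 Ag(s) → Tl⁺(aq) + 2 Ag⁺(aq)
Q = [Tl⁺]·[Ag⁺]^2 / ([Tl³⁺]); log Q = -2.411.
E = E° − (0.0592/n) log Q = +0.42 − (0.0592/2)(-2.411) = +0.491 V.

+0.491 V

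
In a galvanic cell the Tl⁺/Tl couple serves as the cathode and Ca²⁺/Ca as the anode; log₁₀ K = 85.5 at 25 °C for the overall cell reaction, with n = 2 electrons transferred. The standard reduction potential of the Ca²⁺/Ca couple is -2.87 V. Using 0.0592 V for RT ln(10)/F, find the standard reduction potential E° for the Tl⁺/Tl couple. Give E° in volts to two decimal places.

-0.34 V

E°cell = (0.0592/n)·log K = (0.0592/2)(85.5) = +2.531 V.
Since Tl⁺/Tl is the cathode and Ca²⁺/Ca the anode, E°cell = E°(Tl⁺/Tl) − E°(Ca²⁺/Ca).
So E°(Tl⁺/Tl) = E°cell + E°(Ca²⁺/Ca) = +2.531 + (-2.87) = -0.34 V.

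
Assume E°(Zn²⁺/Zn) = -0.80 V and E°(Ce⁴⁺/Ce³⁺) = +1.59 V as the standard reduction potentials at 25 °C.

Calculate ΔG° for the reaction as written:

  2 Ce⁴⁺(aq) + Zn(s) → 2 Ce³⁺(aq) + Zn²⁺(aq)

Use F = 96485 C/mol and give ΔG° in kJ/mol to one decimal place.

As written, Ce⁴⁺/Ce³⁺ is reduced (cathode) and Zn²⁺/Zn is oxidised (anode), so E°cell = (+1.59) − (-0.80) = +2.39 V.
Balancing electrons gives n = 2.
ΔG° = −nFE° = −(2)(96485)(+2.39) = -461,198 J = -461.2 kJ/mol.

-461.2 kJ/mol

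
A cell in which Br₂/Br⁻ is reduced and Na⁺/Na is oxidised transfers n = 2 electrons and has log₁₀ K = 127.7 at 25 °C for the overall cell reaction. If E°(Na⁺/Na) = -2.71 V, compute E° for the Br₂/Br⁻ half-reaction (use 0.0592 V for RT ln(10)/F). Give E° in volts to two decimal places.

+1.07 V

E°cell = (0.0592/n)·log K = (0.0592/2)(127.7) = +3.780 V.
Since Br₂/Br⁻ is the cathode and Na⁺/Na the anode, E°cell = E°(Br₂/Br⁻) − E°(Na⁺/Na).
So E°(Br₂/Br⁻) = E°cell + E°(Na⁺/Na) = +3.780 + (-2.71) = +1.07 V.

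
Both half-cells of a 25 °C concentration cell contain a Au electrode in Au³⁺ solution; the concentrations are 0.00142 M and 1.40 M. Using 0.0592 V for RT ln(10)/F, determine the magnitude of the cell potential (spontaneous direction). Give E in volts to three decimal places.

For a concentration cell E°cell = 0. The 1.40 M side is the cathode (reduction is favoured where [Au³⁺] is higher).
With n = 3, E = −(0.0592/3) log([Au³⁺]ₐₙ/[Au³⁺]꜀ₐₜ) = −(0.0592/3) log(0.00142/1.4) = −(0.0592/3)(-2.994) = +0.059 V.

+0.059 V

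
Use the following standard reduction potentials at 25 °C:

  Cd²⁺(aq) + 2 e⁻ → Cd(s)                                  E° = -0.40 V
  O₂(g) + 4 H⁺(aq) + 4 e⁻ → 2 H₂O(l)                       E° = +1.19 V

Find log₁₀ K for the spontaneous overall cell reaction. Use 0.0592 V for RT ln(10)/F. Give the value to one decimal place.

Cathode: O₂/H₂O; anode: Cd²⁺/Cd. E°cell = +1.59 V, n = 4.
log K = nE°cell / 0.0592 = (4)(+1.59) / 0.0592 = 107.4.

107.4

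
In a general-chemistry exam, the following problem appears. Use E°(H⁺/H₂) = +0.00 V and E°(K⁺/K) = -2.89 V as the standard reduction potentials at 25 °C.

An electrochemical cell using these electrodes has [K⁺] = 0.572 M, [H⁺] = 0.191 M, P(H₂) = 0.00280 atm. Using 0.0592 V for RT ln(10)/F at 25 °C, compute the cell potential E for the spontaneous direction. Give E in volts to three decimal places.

+2.937 V

H⁺/H₂ is the cathode (higher E°), K⁺/K the anode: E°cell = +0.00 − (-2.89) = +2.89 V, n = 2.
Overall: 2 H⁺(aq) + 2 K(s) → H₂(g) + 2 K⁺(aq)
Q = P(H₂)·[K⁺]^2 / ([H⁺]^2); log Q = -1.600.
E = E° − (0.0592/n) log Q = +2.89 − (0.0592/2)(-1.600) = +2.937 V.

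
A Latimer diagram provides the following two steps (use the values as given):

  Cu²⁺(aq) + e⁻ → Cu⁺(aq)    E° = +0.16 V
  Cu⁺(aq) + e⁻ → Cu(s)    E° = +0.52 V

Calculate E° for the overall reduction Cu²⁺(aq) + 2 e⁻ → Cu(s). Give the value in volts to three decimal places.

+0.340 V

Standard free energies of sequential steps add: ΔG°₃ = ΔG°₁ + ΔG°₂, so n₃E°₃ = n₁E°₁ + n₂E°₂.
E°₃ = (1×+0.16 + 1×+0.52) / 2 = (+0.680) / 2 = +0.340 V.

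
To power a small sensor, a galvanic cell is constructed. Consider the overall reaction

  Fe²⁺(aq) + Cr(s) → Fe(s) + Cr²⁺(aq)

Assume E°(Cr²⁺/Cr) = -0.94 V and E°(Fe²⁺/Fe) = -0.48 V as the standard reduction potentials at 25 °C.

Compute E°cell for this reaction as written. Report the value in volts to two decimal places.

+0.46 V

The Fe²⁺/Fe couple has the higher reduction potential, so it is the cathode; Cr²⁺/Cr is oxidised at the anode.
E°cell = E°(cathode) − E°(anode) = (-0.48) − (-0.94) = +0.46 V.
Since E°cell > 0, the reaction is spontaneous under standard conditions.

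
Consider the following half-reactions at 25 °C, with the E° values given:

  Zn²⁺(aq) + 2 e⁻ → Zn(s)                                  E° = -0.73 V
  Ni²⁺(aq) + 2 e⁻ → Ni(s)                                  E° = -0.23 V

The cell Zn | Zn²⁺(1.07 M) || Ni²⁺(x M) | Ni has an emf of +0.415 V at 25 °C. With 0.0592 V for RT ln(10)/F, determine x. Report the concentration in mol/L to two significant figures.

Ni²⁺/Ni is the cathode, Zn²⁺/Zn the anode: E°cell = +0.50 V, n = 2.
Overall reaction: Ni²⁺(aq) + Zn(s) → Ni(s) + Zn²⁺(aq); Q = [Zn²⁺]^1/[Ni²⁺]^1.
From E = E° − (0.0592/n) log Q: log Q = (E° − E)·n/0.0592 = (+0.50 − (+0.415))·2/0.0592 = 2.8716.
So 1·log[Ni²⁺] = 1·log(1.07) − log Q = 0.0294 − (2.8716) = -2.8422; [Ni²⁺] = 10^(-2.8422) ≈ 0.0014 M.

0.0014 M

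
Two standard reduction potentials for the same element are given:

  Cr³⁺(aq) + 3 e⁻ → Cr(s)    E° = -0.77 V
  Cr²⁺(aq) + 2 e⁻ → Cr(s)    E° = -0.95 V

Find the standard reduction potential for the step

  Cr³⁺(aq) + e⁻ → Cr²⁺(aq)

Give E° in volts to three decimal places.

-0.410 V

Sequential free energies add, so n₃E°₃ = n₁E°₁ + n₂E°₂.
With n₃ = 3, and the known step contributing 2×(-0.95) V, the unknown satisfies 1·E° = 3×(-0.77) − 2×(-0.95) = -0.410.
E° = -0.410 / 1 = -0.410 V.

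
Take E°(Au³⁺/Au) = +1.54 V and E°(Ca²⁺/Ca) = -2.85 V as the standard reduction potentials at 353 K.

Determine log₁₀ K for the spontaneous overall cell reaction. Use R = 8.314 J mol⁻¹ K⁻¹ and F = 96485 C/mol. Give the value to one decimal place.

376.1

Cathode: Au³⁺/Au; anode: Ca²⁺/Ca. E°cell = (+1.54) − (-2.85) = +4.39 V, with n = 6.
ΔG° = −nFE° = −RT ln K, so ln K = nFE°/(RT) = (6)(96485)(+4.39) / ((8.314)(353)) = 865.946.
log₁₀ K = 865.946 / ln 10 = 376.1.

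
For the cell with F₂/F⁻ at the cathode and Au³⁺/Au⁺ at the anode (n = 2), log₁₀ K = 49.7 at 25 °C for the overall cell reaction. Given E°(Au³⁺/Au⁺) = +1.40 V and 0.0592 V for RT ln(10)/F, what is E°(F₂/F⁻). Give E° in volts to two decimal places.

E°cell = (0.0592/n)·log K = (0.0592/2)(49.7) = +1.471 V.
Since F₂/F⁻ is the cathode and Au³⁺/Au⁺ the anode, E°cell = E°(F₂/F⁻) − E°(Au³⁺/Au⁺).
So E°(F₂/F⁻) = E°cell + E°(Au³⁺/Au⁺) = +1.471 + (+1.40) = +2.87 V.

+2.87 V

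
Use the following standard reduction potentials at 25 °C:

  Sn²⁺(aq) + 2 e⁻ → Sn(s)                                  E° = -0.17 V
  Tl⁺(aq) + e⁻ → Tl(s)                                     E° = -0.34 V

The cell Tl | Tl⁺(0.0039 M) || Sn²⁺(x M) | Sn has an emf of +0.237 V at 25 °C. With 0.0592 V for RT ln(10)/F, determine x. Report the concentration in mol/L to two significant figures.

0.0028 M

Sn²⁺/Sn is the cathode, Tl⁺/Tl the anode: E°cell = +0.17 V, n = 2.
Overall reaction: Sn²⁺(aq) + 2 Tl(s) → Sn(s) + 2 Tl⁺(aq); Q = [Tl⁺]^2/[Sn²⁺]^1.
From E = E° − (0.0592/n) log Q: log Q = (E° − E)·n/0.0592 = (+0.17 − (+0.237))·2/0.0592 = -2.2635.
So 1·log[Sn²⁺] = 2·log(0.0039) − log Q = -4.8179 − (-2.2635) = -2.5544; [Sn²⁺] = 10^(-2.5544) ≈ 0.0028 M.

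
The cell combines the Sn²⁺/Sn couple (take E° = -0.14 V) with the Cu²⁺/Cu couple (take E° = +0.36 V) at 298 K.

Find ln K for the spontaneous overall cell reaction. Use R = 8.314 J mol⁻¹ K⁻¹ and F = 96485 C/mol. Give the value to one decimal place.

38.9

Cathode: Cu²⁺/Cu; anode: Sn²⁺/Sn. E°cell = (+0.36) − (-0.14) = +0.50 V, with n = 2.
ΔG° = −nFE° = −RT ln K, so ln K = nFE°/(RT) = (2)(96485)(+0.50) / ((8.314)(298)) = 38.943.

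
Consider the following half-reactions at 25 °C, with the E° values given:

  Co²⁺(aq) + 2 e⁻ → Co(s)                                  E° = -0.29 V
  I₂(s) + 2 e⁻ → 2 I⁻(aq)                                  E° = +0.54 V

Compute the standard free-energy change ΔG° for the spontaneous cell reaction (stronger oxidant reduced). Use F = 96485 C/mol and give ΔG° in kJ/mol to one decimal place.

I₂/I⁻ (E° = +0.54 V) is the cathode; Co²⁺/Co (E° = -0.29 V) is the anode, so E°cell = +0.83 V.
Balancing electrons gives n = 2 (lcm of 2 and 2).
ΔG° = −nFE° = −(2)(96485)(+0.83) = -160,165 J = -160.2 kJ/mol.

-160.2 kJ/mol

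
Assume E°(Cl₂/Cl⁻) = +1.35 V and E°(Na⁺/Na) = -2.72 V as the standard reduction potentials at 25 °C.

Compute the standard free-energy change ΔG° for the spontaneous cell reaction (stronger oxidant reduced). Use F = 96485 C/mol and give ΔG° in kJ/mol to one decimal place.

Cl₂/Cl⁻ (E° = +1.35 V) is the cathode; Na⁺/Na (E° = -2.72 V) is the anode, so E°cell = +4.07 V.
Balancing electrons gives n = 2 (lcm of 2 and 1).
ΔG° = −nFE° = −(2)(96485)(+4.07) = -785,388 J = -785.4 kJ/mol.

-785.4 kJ/mol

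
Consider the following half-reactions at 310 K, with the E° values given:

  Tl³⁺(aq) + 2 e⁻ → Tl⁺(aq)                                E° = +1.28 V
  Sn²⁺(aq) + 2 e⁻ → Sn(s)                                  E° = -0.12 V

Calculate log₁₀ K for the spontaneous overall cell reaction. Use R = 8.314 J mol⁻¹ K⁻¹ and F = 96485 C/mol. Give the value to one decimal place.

Cathode: Tl³⁺/Tl⁺; anode: Sn²⁺/Sn. E°cell = (+1.28) − (-0.12) = +1.40 V, with n = 2.
ΔG° = −nFE° = −RT ln K, so ln K = nFE°/(RT) = (2)(96485)(+1.40) / ((8.314)(310)) = 104.820.
log₁₀ K = 104.820 / ln 10 = 45.5.

45.5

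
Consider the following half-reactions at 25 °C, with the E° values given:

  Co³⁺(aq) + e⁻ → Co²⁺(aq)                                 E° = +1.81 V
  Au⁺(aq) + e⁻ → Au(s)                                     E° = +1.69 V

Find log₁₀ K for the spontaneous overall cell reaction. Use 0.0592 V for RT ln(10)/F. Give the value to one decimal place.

2.0

Cathode: Co³⁺/Co²⁺; anode: Au⁺/Au. E°cell = +0.12 V, n = 1.
log K = nE°cell / 0.0592 = (1)(+0.12) / 0.0592 = 2.0.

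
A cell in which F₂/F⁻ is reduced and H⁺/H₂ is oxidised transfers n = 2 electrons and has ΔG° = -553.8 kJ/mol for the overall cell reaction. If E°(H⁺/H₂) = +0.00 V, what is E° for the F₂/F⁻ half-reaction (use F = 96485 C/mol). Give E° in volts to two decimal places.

+2.87 V

E°cell = −ΔG°/(nF) = −(-553.8×10³)/((2)(96485)) = +2.870 V.
Since F₂/F⁻ is the cathode and H⁺/H₂ the anode, E°cell = E°(F₂/F⁻) − E°(H⁺/H₂).
So E°(F₂/F⁻) = E°cell + E°(H⁺/H₂) = +2.870 + (+0.00) = +2.87 V.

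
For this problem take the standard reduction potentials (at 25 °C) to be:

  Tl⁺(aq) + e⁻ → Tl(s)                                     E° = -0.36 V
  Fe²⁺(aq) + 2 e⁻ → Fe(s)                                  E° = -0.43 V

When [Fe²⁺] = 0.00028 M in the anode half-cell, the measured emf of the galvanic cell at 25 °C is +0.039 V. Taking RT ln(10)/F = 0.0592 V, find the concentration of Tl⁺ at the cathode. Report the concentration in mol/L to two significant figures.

0.0050 M

Tl⁺/Tl is the cathode, Fe²⁺/Fe the anode: E°cell = +0.07 V, n = 2.
Overall reaction: 2 Tl⁺(aq) + Fe(s) → 2 Tl(s) + Fe²⁺(aq); Q = [Fe²⁺]^1/[Tl⁺]^2.
From E = E° − (0.0592/n) log Q: log Q = (E° − E)·n/0.0592 = (+0.07 − (+0.039))·2/0.0592 = 1.0473.
So 2·log[Tl⁺] = 1·log(0.00028) − log Q = -3.5528 − (1.0473) = -4.6001; log[Tl⁺] = -4.6001 / 2 = -2.3001; [Tl⁺] = 10^(-2.3001) ≈ 0.0050 M.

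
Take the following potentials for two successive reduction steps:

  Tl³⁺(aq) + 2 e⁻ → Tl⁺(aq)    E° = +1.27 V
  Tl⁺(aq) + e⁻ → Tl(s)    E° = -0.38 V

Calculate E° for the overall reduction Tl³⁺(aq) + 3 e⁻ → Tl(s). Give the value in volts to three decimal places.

Adding the free-energy changes (−nFE°) of the two steps gives −n₃FE°₃ = −n₁FE°₁ − n₂FE°₂.
E°₃ = (2×+1.27 + 1×-0.38) / 3 = (+2.160) / 3 = +0.720 V.

+0.720 V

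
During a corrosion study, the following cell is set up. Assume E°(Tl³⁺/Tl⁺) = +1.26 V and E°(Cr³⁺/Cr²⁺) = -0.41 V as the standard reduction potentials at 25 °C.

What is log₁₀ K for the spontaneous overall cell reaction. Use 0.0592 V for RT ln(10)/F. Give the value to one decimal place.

Cathode: Tl³⁺/Tl⁺; anode: Cr³⁺/Cr²⁺. E°cell = +1.67 V, n = 2.
log K = nE°cell / 0.0592 = (2)(+1.67) / 0.0592 = 56.4.

56.4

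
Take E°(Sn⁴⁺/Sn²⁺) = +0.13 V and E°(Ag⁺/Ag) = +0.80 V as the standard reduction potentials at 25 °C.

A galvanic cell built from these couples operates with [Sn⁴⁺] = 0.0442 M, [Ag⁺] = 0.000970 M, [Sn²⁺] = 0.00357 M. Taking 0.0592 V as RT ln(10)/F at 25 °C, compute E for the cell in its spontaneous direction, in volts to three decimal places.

+0.459 V

Ag⁺/Ag is the cathode (higher E°), Sn⁴⁺/Sn²⁺ the anode: E°cell = +0.80 − (+0.13) = +0.67 V, n = 2.
Overall: 2 Ag⁺(aq) + Sn²⁺(aq) → 2 Ag(s) + Sn⁴⁺(aq)
Q = [Sn⁴⁺] / ([Ag⁺]^2·[Sn²⁺]); log Q = 7.119.
E = E° − (0.0592/n) log Q = +0.67 − (0.0592/2)(7.119) = +0.459 V.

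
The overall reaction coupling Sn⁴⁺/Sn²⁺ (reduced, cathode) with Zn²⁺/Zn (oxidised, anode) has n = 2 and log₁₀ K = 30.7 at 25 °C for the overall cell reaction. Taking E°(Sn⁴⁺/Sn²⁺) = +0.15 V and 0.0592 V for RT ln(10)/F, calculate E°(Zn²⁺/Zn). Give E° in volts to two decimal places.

E°cell = (0.0592/n)·log K = (0.0592/2)(30.7) = +0.909 V.
Since Sn⁴⁺/Sn²⁺ is the cathode and Zn²⁺/Zn the anode, E°cell = E°(Sn⁴⁺/Sn²⁺) − E°(Zn²⁺/Zn).
So E°(Zn²⁺/Zn) = E°(Sn⁴⁺/Sn²⁺) − E°cell = (+0.15) − (+0.909) = -0.76 V.

-0.76 V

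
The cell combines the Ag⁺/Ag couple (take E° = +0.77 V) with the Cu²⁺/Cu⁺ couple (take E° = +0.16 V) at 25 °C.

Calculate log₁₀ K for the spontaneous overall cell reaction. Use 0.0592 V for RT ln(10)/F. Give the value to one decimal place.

10.3

Cathode: Ag⁺/Ag; anode: Cu²⁺/Cu⁺. E°cell = +0.61 V, n = 1.
log K = nE°cell / 0.0592 = (1)(+0.61) / 0.0592 = 10.3.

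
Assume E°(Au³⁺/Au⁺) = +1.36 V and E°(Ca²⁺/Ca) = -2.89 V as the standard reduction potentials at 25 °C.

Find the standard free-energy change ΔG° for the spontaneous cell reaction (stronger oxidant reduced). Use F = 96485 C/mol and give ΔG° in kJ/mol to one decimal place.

Au³⁺/Au⁺ (E° = +1.36 V) is the cathode; Ca²⁺/Ca (E° = -2.89 V) is the anode, so E°cell = +4.25 V.
Balancing electrons gives n = 2 (lcm of 2 and 2).
ΔG° = −nFE° = −(2)(96485)(+4.25) = -820,122 J = -820.1 kJ/mol.

-820.1 kJ/mol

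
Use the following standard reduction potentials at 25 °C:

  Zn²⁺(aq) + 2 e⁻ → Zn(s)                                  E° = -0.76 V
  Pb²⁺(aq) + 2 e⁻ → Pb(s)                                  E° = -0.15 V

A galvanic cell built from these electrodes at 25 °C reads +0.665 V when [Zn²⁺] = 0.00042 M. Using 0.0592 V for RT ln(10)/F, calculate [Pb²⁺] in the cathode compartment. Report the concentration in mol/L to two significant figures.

Pb²⁺/Pb is the cathode, Zn²⁺/Zn the anode: E°cell = +0.61 V, n = 2.
Overall reaction: Pb²⁺(aq) + Zn(s) → Pb(s) + Zn²⁺(aq); Q = [Zn²⁺]^1/[Pb²⁺]^1.
From E = E° − (0.0592/n) log Q: log Q = (E° − E)·n/0.0592 = (+0.61 − (+0.665))·2/0.0592 = -1.8581.
So 1·log[Pb²⁺] = 1·log(0.00042) − log Q = -3.3768 − (-1.8581) = -1.5187; [Pb²⁺] = 10^(-1.5187) ≈ 0.030 M.

0.030 M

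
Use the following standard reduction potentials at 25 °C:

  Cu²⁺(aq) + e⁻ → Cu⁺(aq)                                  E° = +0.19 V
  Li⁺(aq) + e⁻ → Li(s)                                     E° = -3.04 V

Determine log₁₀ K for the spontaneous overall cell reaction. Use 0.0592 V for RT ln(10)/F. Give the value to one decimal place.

Cathode: Cu²⁺/Cu⁺; anode: Li⁺/Li. E°cell = +3.23 V, n = 1.
log K = nE°cell / 0.0592 = (1)(+3.23) / 0.0592 = 54.6.

54.6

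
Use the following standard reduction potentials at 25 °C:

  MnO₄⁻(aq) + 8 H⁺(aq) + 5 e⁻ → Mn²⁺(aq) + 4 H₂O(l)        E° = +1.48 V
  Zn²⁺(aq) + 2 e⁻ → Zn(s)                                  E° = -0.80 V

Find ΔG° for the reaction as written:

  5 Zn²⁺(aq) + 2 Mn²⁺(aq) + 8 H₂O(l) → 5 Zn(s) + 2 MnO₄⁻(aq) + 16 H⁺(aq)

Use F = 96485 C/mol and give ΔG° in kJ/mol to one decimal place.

As written, Zn²⁺/Zn is reduced (cathode) and MnO₄⁻/Mn²⁺ is oxidised (anode), so E°cell = (-0.80) − (+1.48) = -2.28 V.
Balancing electrons gives n = 10.
ΔG° = −nFE° = −(10)(96485)(-2.28) = 2,199,858 J = +2199.9 kJ/mol.

+2199.9 kJ/mol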